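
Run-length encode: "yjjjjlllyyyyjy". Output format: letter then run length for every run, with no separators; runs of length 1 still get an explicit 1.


String: "yjjjjlllyyyyjy"
Scanning for consecutive runs:
  'y' x 1
  'j' x 4
  'l' x 3
  'y' x 4
  'j' x 1
  'y' x 1
RLE = "y1j4l3y4j1y1"


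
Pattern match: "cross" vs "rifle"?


Pattern of "cross": [0, 1, 2, 3, 3]
Pattern of "rifle": [0, 1, 2, 3, 4]
Patterns do not match
Same pattern = No


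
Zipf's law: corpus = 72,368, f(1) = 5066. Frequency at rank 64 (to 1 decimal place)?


Zipf's law: f(r) = f(1) / r
f(1) = 5066
f(64) = 5066 / 64
= 79.2 occurrences


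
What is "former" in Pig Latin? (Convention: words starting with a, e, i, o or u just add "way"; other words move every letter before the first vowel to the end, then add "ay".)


Word: "former"
Starts with consonant(s) → move to end, add 'ay'
Consonant cluster: "f"
Pig Latin = "ormerfay"


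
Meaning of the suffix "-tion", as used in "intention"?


Suffix: -tion
As in: intention -> intend + -tion, with a spelling change
Meaning = act or process


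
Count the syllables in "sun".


Word: "sun"
Syllable breakdown: sun
Counting: 1 part
= 1 syllable


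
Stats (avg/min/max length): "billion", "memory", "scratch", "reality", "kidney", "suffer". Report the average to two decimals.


Lengths: "billion"=7, "memory"=6, "scratch"=7, "reality"=7, "kidney"=6, "suffer"=6
Sum = 39, Count = 6
Average = 39/6 = 6.50
= avg=6.50, min=6, max=7


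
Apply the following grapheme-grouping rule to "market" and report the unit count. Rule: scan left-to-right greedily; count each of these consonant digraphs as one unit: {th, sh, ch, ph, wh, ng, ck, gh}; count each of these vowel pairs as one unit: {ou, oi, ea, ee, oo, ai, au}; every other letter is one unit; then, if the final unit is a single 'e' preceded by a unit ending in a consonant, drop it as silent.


Word: "market" (6 letters)
Left-to-right scan:
  1. 'm' (letter)
  2. 'a' (letter)
  3. 'r' (letter)
  4. 'k' (letter)
  5. 'e' (letter)
  6. 't' (letter)
Units from scan: 6
Sound units = 6 units


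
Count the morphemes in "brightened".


Word: "brightened"
Morphemes: bright | -en | -ed
Each morpheme carries meaning
= 3 morphemes


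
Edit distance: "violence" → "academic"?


Word 1: "violence" (length 8)
Word 2: "academic" (length 8)
One optimal edit sequence (insert/delete/substitute each cost 1):
  1. substitute 'v' -> 'a'  (+1)
  2. substitute 'i' -> 'c'  (+1)
  3. substitute 'o' -> 'a'  (+1)
  4. substitute 'l' -> 'd'  (+1)
  5. keep 'e'
  6. substitute 'n' -> 'm'  (+1)
  7. substitute 'c' -> 'i'  (+1)
  8. substitute 'e' -> 'c'  (+1)
Total edit operations: 7
Edit distance = 7


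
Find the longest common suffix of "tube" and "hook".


Word 1: "tube"
Word 2: "hook"
Comparing from end:
  Pos -1: 'e' != 'k' (stop)
LCS = "" (length 0)


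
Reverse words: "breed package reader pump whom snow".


Original: "breed package reader pump whom snow"
Words (1..n): breed | package | reader | pump | whom | snow
Reversed (n..1): snow | whom | pump | reader | package | breed
Result = "snow whom pump reader package breed"


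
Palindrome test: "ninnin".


Word: "ninnin"
Reversed: "ninnin"
Forward == Backward? ninnin == ninnin
Palindrome = Yes


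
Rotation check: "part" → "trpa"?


Word: "part", Candidate: "trpa"
Method: check if candidate is substring of word+word
"partpart" contains "trpa"? No
Is rotation = No


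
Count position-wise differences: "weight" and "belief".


Comparing character by character (same length = 6):
  Pos 0: 'w' vs 'b' !=
  Pos 1: 'e' vs 'e' =
  Pos 2: 'i' vs 'l' !=
  Pos 3: 'g' vs 'i' !=
  Pos 4: 'h' vs 'e' !=
  Pos 5: 't' vs 'f' !=
Hamming distance = 5


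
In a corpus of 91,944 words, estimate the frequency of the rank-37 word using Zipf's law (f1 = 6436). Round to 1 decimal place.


Zipf's law: f(r) = f(1) / r
f(1) = 6436
f(37) = 6436 / 37
= 173.9 occurrences


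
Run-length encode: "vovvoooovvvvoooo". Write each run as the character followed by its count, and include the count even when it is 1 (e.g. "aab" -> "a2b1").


String: "vovvoooovvvvoooo"
Scanning for consecutive runs:
  'v' x 1
  'o' x 1
  'v' x 2
  'o' x 4
  'v' x 4
  'o' x 4
RLE = "v1o1v2o4v4o4"


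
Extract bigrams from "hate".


Word: "hate" (length 4)
Number of bigrams = 4 - 2 + 1 = 3
  Position 0: "ha"
  Position 1: "at"
  Position 2: "te"
Bigrams = "ha", "at", "te"


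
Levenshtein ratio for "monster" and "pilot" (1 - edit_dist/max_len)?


Word 1: "monster" (length 7)
Word 2: "pilot" (length 5)
One optimal edit sequence:
  1. substitute 'm' -> 'p'  (+1)
  2. substitute 'o' -> 'i'  (+1)
  3. substitute 'n' -> 'l'  (+1)
  4. substitute 's' -> 'o'  (+1)
  5. keep 't'
  6. delete 'e'  (+1)
  7. delete 'r'  (+1)
Edit distance = 6
Max length = max(7, 5) = 7
Similarity = 1 - 6/7
= 0.1429


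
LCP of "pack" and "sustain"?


Word 1: "pack"
Word 2: "sustain"
Comparing from start:
  Pos 0: 'p' != 's' (stop)
LCP = "" (length 0)


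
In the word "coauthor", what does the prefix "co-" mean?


Prefix: co-
Example: coauthor = co- + author
Meaning = together


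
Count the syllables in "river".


Word: "river"
Syllable breakdown: riv / er
Counting: 2 parts
= 2 syllables


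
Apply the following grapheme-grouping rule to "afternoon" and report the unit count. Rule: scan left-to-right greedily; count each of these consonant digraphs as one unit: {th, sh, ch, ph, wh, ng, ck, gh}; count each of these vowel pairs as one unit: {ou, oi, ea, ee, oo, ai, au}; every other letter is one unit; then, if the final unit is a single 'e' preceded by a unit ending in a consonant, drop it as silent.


Word: "afternoon" (9 letters)
Left-to-right scan:
  1. 'a' (letter)
  2. 'f' (letter)
  3. 't' (letter)
  4. 'e' (letter)
  5. 'r' (letter)
  6. 'n' (letter)
  7. 'oo' (vowel-pair)
  8. 'n' (letter)
Units from scan: 8
Sound units = 8 units


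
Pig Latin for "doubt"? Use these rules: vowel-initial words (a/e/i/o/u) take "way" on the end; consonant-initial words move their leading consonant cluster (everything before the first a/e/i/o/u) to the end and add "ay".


Word: "doubt"
Starts with consonant(s) → move to end, add 'ay'
Consonant cluster: "d"
Pig Latin = "oubtday"


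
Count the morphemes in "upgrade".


Word: "upgrade"
Morphemes: up- | grade
Each morpheme carries meaning
= 2 morphemes


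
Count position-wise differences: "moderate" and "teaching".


Comparing character by character (same length = 8):
  Pos 0: 'm' vs 't' !=
  Pos 1: 'o' vs 'e' !=
  Pos 2: 'd' vs 'a' !=
  Pos 3: 'e' vs 'c' !=
  Pos 4: 'r' vs 'h' !=
  Pos 5: 'a' vs 'i' !=
  Pos 6: 't' vs 'n' !=
  Pos 7: 'e' vs 'g' !=
Hamming distance = 8


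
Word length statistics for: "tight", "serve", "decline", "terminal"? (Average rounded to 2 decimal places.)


Lengths: "tight"=5, "serve"=5, "decline"=7, "terminal"=8
Sum = 25, Count = 4
Average = 25/4 = 6.25
= avg=6.25, min=5, max=8


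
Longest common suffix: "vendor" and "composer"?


Word 1: "vendor"
Word 2: "composer"
Comparing from end:
  Pos -1: 'r' == 'r'
  Pos -2: 'o' != 'e' (stop)
LCS = "r" (length 1)


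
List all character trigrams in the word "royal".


Word: "royal" (length 5)
Number of trigrams = 5 - 3 + 1 = 3
  Position 0: "roy"
  Position 1: "oya"
  Position 2: "yal"
Trigrams = "roy", "oya", "yal"


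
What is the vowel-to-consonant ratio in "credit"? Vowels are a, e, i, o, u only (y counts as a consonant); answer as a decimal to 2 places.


Word: "credit"
Vowels (a,e,i,o,u): 2
Consonants: 4
Ratio = 2/4
= 0.50


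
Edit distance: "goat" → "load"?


Word 1: "goat" (length 4)
Word 2: "load" (length 4)
One optimal edit sequence (insert/delete/substitute each cost 1):
  1. substitute 'g' -> 'l'  (+1)
  2. keep 'o'
  3. keep 'a'
  4. substitute 't' -> 'd'  (+1)
Total edit operations: 2
Edit distance = 2


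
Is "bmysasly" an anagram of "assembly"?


Word 1: "assembly" → sorted: abelmssy
Word 2: "bmysasly" → sorted: ablmssyy
Same letters? abelmssy != ablmssyy
Anagram = No


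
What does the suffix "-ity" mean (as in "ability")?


Suffix: -ity
Example: ability (able + -ity, with a spelling change)
Meaning = quality of


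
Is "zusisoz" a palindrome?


Word: "zusisoz"
Reversed: "zosisuz"
Forward == Backward? zusisoz != zosisuz
Palindrome = No


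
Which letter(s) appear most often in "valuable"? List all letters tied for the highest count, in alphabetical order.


Word: "valuable"
Letter counts:
  'a': 2
  'b': 1
  'e': 1
  'l': 2
  'u': 1
  'v': 1
Maximum count = 2
Most frequent = 'a', 'l' (2 times each)


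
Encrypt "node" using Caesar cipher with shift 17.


Word: "node"
Shift: 17
Each letter → (letter + shift) mod 26:
  'n' (13) + 17 = 4 → 'e'
  'o' (14) + 17 = 5 → 'f'
  'd' (3) + 17 = 20 → 'u'
  'e' (4) + 17 = 21 → 'v'
Result = "efuv"


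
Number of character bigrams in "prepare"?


Word: "prepare" (length 7)
Number of 2-grams = length - 2 + 1 = 7 - 2 + 1
= 6


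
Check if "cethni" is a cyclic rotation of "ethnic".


Word: "ethnic", Candidate: "cethni"
Method: check if candidate is substring of word+word
"ethnicethnic" contains "cethni"? Yes
Is rotation = Yes


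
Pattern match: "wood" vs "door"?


Pattern of "wood": [0, 1, 1, 2]
Pattern of "door": [0, 1, 1, 2]
Patterns match
Same pattern = Yes


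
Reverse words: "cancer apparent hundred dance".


Original: "cancer apparent hundred dance"
Words (1..n): cancer | apparent | hundred | dance
Reversed (n..1): dance | hundred | apparent | cancer
Result = "dance hundred apparent cancer"


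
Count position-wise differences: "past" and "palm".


Comparing character by character (same length = 4):
  Pos 0: 'p' vs 'p' =
  Pos 1: 'a' vs 'a' =
  Pos 2: 's' vs 'l' !=
  Pos 3: 't' vs 'm' !=
Hamming distance = 2


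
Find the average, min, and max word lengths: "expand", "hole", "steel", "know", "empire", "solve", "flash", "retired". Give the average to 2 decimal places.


Lengths: "expand"=6, "hole"=4, "steel"=5, "know"=4, "empire"=6, "solve"=5, "flash"=5, "retired"=7
Sum = 42, Count = 8
Average = 42/8 = 5.25
= avg=5.25, min=4, max=7


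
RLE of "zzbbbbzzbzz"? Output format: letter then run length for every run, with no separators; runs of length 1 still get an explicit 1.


String: "zzbbbbzzbzz"
Scanning for consecutive runs:
  'z' x 2
  'b' x 4
  'z' x 2
  'b' x 1
  'z' x 2
RLE = "z2b4z2b1z2"


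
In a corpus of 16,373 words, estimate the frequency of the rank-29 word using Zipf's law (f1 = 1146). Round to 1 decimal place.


Zipf's law: f(r) = f(1) / r
f(1) = 1146
f(29) = 1146 / 29
= 39.5 occurrences


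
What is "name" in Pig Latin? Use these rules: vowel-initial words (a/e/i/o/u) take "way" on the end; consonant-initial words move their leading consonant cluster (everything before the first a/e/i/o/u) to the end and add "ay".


Word: "name"
Starts with consonant(s) → move to end, add 'ay'
Consonant cluster: "n"
Pig Latin = "amenay"


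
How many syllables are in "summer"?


Word: "summer"
Syllable breakdown: sum-mer
Counting: 2 parts
= 2 syllables


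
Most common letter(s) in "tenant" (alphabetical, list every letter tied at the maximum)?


Word: "tenant"
Letter counts:
  'a': 1
  'e': 1
  'n': 2
  't': 2
Maximum count = 2
Most frequent = 'n', 't' (2 times each)


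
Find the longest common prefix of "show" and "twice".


Word 1: "show"
Word 2: "twice"
Comparing from start:
  Pos 0: 's' != 't' (stop)
LCP = "" (length 0)


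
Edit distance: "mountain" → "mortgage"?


Word 1: "mountain" (length 8)
Word 2: "mortgage" (length 8)
One optimal edit sequence (insert/delete/substitute each cost 1):
  1. keep 'm'
  2. keep 'o'
  3. substitute 'u' -> 'r'  (+1)
  4. substitute 'n' -> 't'  (+1)
  5. substitute 't' -> 'g'  (+1)
  6. keep 'a'
  7. substitute 'i' -> 'g'  (+1)
  8. substitute 'n' -> 'e'  (+1)
Total edit operations: 5
Edit distance = 5


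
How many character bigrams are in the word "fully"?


Word: "fully" (length 5)
Number of 2-grams = length - 2 + 1 = 5 - 2 + 1
= 4


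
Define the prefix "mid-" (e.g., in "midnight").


Prefix: mid-
As in: midnight -> mid- + night
Meaning = middle


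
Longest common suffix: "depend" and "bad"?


Word 1: "depend"
Word 2: "bad"
Comparing from end:
  Pos -1: 'd' == 'd'
  Pos -2: 'n' != 'a' (stop)
LCS = "d" (length 1)


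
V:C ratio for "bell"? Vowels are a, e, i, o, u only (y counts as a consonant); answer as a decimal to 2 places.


Word: "bell"
Vowels (a,e,i,o,u): 1
Consonants: 3
Ratio = 1/3
= 0.33


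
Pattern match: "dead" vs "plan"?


Pattern of "dead": [0, 1, 2, 0]
Pattern of "plan": [0, 1, 2, 3]
Patterns do not match
Same pattern = No


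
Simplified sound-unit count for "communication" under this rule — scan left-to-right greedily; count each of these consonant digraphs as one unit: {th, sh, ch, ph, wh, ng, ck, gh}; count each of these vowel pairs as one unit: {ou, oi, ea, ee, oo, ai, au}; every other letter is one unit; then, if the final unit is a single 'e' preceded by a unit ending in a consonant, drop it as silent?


Word: "communication" (13 letters)
Left-to-right scan:
  [1] 'c' (letter)
  [2] 'o' (letter)
  [3] 'm' (letter)
  [4] 'm' (letter)
  [5] 'u' (letter)
  [6] 'n' (letter)
  [7] 'i' (letter)
  [8] 'c' (letter)
  [9] 'a' (letter)
  [10] 't' (letter)
  [11] 'i' (letter)
  [12] 'o' (letter)
  [13] 'n' (letter)
Units from scan: 13
Sound units = 13 units


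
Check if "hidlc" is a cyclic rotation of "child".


Word: "child", Candidate: "hidlc"
Method: check if candidate is substring of word+word
"childchild" contains "hidlc"? No
Is rotation = No


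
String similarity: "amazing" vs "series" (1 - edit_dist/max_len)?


Word 1: "amazing" (length 7)
Word 2: "series" (length 6)
One optimal edit sequence:
  1. delete 'a'  (+1)
  2. substitute 'm' -> 's'  (+1)
  3. substitute 'a' -> 'e'  (+1)
  4. substitute 'z' -> 'r'  (+1)
  5. keep 'i'
  6. substitute 'n' -> 'e'  (+1)
  7. substitute 'g' -> 's'  (+1)
Edit distance = 6
Max length = max(7, 6) = 7
Similarity = 1 - 6/7
= 0.1429


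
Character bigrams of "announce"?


Word: "announce" (length 8)
Number of bigrams = 8 - 2 + 1 = 7
  Position 0: "an"
  Position 1: "nn"
  Position 2: "no"
  Position 3: "ou"
  Position 4: "un"
  Position 5: "nc"
  Position 6: "ce"
Bigrams = "an", "nn", "no", "ou", "un", "nc", "ce"


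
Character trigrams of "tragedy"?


Word: "tragedy" (length 7)
Number of trigrams = 7 - 3 + 1 = 5
  Position 0: "tra"
  Position 1: "rag"
  Position 2: "age"
  Position 3: "ged"
  Position 4: "edy"
Trigrams = "tra", "rag", "age", "ged", "edy"


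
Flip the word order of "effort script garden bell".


Original: "effort script garden bell"
Words (1..n): effort | script | garden | bell
Reversed (n..1): bell | garden | script | effort
Result = "bell garden script effort"


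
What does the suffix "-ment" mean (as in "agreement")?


Suffix: -ment
Example: agreement = agree + -ment
Meaning = result of action


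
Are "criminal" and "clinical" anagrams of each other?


Word 1: "criminal" → sorted: aciilmnr
Word 2: "clinical" → sorted: acciilln
Same letters? aciilmnr != acciilln
Anagram = No


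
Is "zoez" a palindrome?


Word: "zoez"
Reversed: "zeoz"
Forward == Backward? zoez != zeoz
Palindrome = No


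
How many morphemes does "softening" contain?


Word: "softening"
Morphemes: soft / -en / -ing
Each morpheme carries meaning
= 3 morphemes


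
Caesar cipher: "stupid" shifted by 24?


Word: "stupid"
Shift: 24
Each letter → (letter + shift) mod 26:
  's' (18) + 24 = 16 → 'q'
  't' (19) + 24 = 17 → 'r'
  'u' (20) + 24 = 18 → 's'
  'p' (15) + 24 = 13 → 'n'
  'i' (8) + 24 = 6 → 'g'
  'd' (3) + 24 = 1 → 'b'
Result = "qrsngb"


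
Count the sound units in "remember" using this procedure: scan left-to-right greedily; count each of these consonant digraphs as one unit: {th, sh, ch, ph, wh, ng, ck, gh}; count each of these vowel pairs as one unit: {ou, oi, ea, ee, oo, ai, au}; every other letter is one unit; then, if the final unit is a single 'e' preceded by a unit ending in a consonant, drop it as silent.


Word: "remember" (8 letters)
Left-to-right scan:
  (1) 'r' (letter)
  (2) 'e' (letter)
  (3) 'm' (letter)
  (4) 'e' (letter)
  (5) 'm' (letter)
  (6) 'b' (letter)
  (7) 'e' (letter)
  (8) 'r' (letter)
Units from scan: 8
Sound units = 8 units


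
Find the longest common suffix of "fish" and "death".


Word 1: "fish"
Word 2: "death"
Comparing from end:
  Pos -1: 'h' == 'h'
  Pos -2: 's' != 't' (stop)
LCS = "h" (length 1)


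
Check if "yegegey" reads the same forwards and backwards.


Word: "yegegey"
Reversed: "yegegey"
Forward == Backward? yegegey == yegegey
Palindrome = Yes


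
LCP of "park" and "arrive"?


Word 1: "park"
Word 2: "arrive"
Comparing from start:
  Pos 0: 'p' != 'a' (stop)
LCP = "" (length 0)


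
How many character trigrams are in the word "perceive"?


Word: "perceive" (length 8)
Number of 3-grams = length - 3 + 1 = 8 - 3 + 1
= 6


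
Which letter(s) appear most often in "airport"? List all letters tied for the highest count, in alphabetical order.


Word: "airport"
Letter counts:
  'a': 1
  'i': 1
  'o': 1
  'p': 1
  'r': 2
  't': 1
Maximum count = 2
Most frequent = 'r' (2 times each)


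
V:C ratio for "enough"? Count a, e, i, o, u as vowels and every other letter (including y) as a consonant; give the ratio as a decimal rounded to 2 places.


Word: "enough"
Vowels (a,e,i,o,u): 3
Consonants: 3
Ratio = 3/3
= 1.00


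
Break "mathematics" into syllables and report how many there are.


Word: "mathematics"
Syllable breakdown: math / e / mat / ics
Counting: 4 parts
= 4 syllables


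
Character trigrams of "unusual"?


Word: "unusual" (length 7)
Number of trigrams = 7 - 3 + 1 = 5
  Position 0: "unu"
  Position 1: "nus"
  Position 2: "usu"
  Position 3: "sua"
  Position 4: "ual"
Trigrams = "unu", "nus", "usu", "sua", "ual"


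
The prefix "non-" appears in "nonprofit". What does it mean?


Prefix: non-
Example: nonprofit (non- + profit)
Meaning = not


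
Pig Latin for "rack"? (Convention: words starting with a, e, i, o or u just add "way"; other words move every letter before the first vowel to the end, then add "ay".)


Word: "rack"
Starts with consonant(s) → move to end, add 'ay'
Consonant cluster: "r"
Pig Latin = "ackray"


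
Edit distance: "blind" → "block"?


Word 1: "blind" (length 5)
Word 2: "block" (length 5)
One optimal edit sequence (insert/delete/substitute each cost 1):
  1. keep 'b'
  2. keep 'l'
  3. substitute 'i' -> 'o'  (+1)
  4. substitute 'n' -> 'c'  (+1)
  5. substitute 'd' -> 'k'  (+1)
Total edit operations: 3
Edit distance = 3


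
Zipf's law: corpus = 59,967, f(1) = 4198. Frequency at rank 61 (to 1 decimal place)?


Zipf's law: f(r) = f(1) / r
f(1) = 4198
f(61) = 4198 / 61
= 68.8 occurrences


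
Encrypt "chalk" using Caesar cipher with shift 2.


Word: "chalk"
Shift: 2
Each letter → (letter + shift) mod 26:
  'c' (2) + 2 = 4 → 'e'
  'h' (7) + 2 = 9 → 'j'
  'a' (0) + 2 = 2 → 'c'
  'l' (11) + 2 = 13 → 'n'
  'k' (10) + 2 = 12 → 'm'
Result = "ejcnm"


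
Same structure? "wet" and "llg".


Pattern of "wet": [0, 1, 2]
Pattern of "llg": [0, 0, 1]
Patterns do not match
Same pattern = No


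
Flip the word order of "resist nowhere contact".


Original: "resist nowhere contact"
Words (1..n): resist | nowhere | contact
Reversed (n..1): contact | nowhere | resist
Result = "contact nowhere resist"


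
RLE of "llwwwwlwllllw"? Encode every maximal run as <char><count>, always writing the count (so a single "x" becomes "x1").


String: "llwwwwlwllllw"
Scanning for consecutive runs:
  'l' x 2
  'w' x 4
  'l' x 1
  'w' x 1
  'l' x 4
  'w' x 1
RLE = "l2w4l1w1l4w1"


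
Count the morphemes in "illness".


Word: "illness"
Morphemes: ill | -ness
Each morpheme carries meaning
= 2 morphemes


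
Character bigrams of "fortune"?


Word: "fortune" (length 7)
Number of bigrams = 7 - 2 + 1 = 6
  Position 0: "fo"
  Position 1: "or"
  Position 2: "rt"
  Position 3: "tu"
  Position 4: "un"
  Position 5: "ne"
Bigrams = "fo", "or", "rt", "tu", "un", "ne"


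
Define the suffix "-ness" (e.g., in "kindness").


Suffix: -ness
As in: kindness -> kind + -ness
Meaning = state of being


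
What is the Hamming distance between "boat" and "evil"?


Comparing character by character (same length = 4):
  Pos 0: 'b' vs 'e' !=
  Pos 1: 'o' vs 'v' !=
  Pos 2: 'a' vs 'i' !=
  Pos 3: 't' vs 'l' !=
Hamming distance = 4


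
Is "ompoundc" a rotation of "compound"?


Word: "compound", Candidate: "ompoundc"
Method: check if candidate is substring of word+word
"compoundcompound" contains "ompoundc"? Yes
Is rotation = Yes


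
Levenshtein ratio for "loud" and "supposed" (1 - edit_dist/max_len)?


Word 1: "loud" (length 4)
Word 2: "supposed" (length 8)
One optimal edit sequence:
  1. insert 's'  (+1)
  2. insert 'u'  (+1)
  3. insert 'p'  (+1)
  4. substitute 'l' -> 'p'  (+1)
  5. keep 'o'
  6. insert 's'  (+1)
  7. substitute 'u' -> 'e'  (+1)
  8. keep 'd'
Edit distance = 6
Max length = max(4, 8) = 8
Similarity = 1 - 6/8
= 0.2500


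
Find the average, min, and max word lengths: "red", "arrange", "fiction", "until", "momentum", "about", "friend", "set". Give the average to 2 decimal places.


Lengths: "red"=3, "arrange"=7, "fiction"=7, "until"=5, "momentum"=8, "about"=5, "friend"=6, "set"=3
Sum = 44, Count = 8
Average = 44/8 = 5.50
= avg=5.50, min=3, max=8


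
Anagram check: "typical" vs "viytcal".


Word 1: "typical" → sorted: acilpty
Word 2: "viytcal" → sorted: aciltvy
Same letters? acilpty != aciltvy
Anagram = No


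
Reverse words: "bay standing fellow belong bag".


Original: "bay standing fellow belong bag"
Words (1..n): bay | standing | fellow | belong | bag
Reversed (n..1): bag | belong | fellow | standing | bay
Result = "bag belong fellow standing bay"


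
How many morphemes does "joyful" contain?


Word: "joyful"
Morphemes: joy / -ful
Each morpheme carries meaning
= 2 morphemes


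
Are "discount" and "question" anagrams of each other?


Word 1: "discount" → sorted: cdinostu
Word 2: "question" → sorted: einoqstu
Same letters? cdinostu != einoqstu
Anagram = No


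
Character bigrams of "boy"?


Word: "boy" (length 3)
Number of bigrams = 3 - 2 + 1 = 2
  Position 0: "bo"
  Position 1: "oy"
Bigrams = "bo", "oy"


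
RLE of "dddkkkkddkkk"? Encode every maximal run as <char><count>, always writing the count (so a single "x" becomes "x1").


String: "dddkkkkddkkk"
Scanning for consecutive runs:
  'd' x 3
  'k' x 4
  'd' x 2
  'k' x 3
RLE = "d3k4d2k3"


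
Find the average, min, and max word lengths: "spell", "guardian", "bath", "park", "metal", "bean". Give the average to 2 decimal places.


Lengths: "spell"=5, "guardian"=8, "bath"=4, "park"=4, "metal"=5, "bean"=4
Sum = 30, Count = 6
Average = 30/6 = 5.00
= avg=5.00, min=4, max=8


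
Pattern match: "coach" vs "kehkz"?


Pattern of "coach": [0, 1, 2, 0, 3]
Pattern of "kehkz": [0, 1, 2, 0, 3]
Patterns match
Same pattern = Yes


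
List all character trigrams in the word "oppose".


Word: "oppose" (length 6)
Number of trigrams = 6 - 3 + 1 = 4
  Position 0: "opp"
  Position 1: "ppo"
  Position 2: "pos"
  Position 3: "ose"
Trigrams = "opp", "ppo", "pos", "ose"


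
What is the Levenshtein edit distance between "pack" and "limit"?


Word 1: "pack" (length 4)
Word 2: "limit" (length 5)
One optimal edit sequence (insert/delete/substitute each cost 1):
  1. insert 'l'  (+1)
  2. substitute 'p' -> 'i'  (+1)
  3. substitute 'a' -> 'm'  (+1)
  4. substitute 'c' -> 'i'  (+1)
  5. substitute 'k' -> 't'  (+1)
Total edit operations: 5
Edit distance = 5


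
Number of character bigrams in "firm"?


Word: "firm" (length 4)
Number of 2-grams = length - 2 + 1 = 4 - 2 + 1
= 3


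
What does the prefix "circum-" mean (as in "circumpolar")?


Prefix: circum-
Example: circumpolar = circum- + polar
Meaning = around


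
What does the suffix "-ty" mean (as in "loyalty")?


Suffix: -ty
Example: loyalty = loyal + -ty
Meaning = quality of


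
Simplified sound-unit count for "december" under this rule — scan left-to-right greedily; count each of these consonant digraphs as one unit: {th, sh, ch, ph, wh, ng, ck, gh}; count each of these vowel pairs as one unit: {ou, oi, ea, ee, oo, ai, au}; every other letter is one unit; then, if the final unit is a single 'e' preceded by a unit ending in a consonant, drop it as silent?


Word: "december" (8 letters)
Left-to-right scan:
  [1] 'd' (letter)
  [2] 'e' (letter)
  [3] 'c' (letter)
  [4] 'e' (letter)
  [5] 'm' (letter)
  [6] 'b' (letter)
  [7] 'e' (letter)
  [8] 'r' (letter)
Units from scan: 8
Sound units = 8 units


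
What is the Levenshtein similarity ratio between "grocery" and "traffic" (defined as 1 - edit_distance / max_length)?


Word 1: "grocery" (length 7)
Word 2: "traffic" (length 7)
One optimal edit sequence:
  1. substitute 'g' -> 't'  (+1)
  2. keep 'r'
  3. substitute 'o' -> 'a'  (+1)
  4. substitute 'c' -> 'f'  (+1)
  5. substitute 'e' -> 'f'  (+1)
  6. substitute 'r' -> 'i'  (+1)
  7. substitute 'y' -> 'c'  (+1)
Edit distance = 6
Max length = max(7, 7) = 7
Similarity = 1 - 6/7
= 0.1429


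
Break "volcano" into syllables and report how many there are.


Word: "volcano"
Syllable breakdown: vol · ca · no
Counting: 3 parts
= 3 syllables


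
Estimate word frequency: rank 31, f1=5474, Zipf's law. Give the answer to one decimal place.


Zipf's law: f(r) = f(1) / r
f(1) = 5474
f(31) = 5474 / 31
= 176.6 occurrences


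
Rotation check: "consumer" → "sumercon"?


Word: "consumer", Candidate: "sumercon"
Method: check if candidate is substring of word+word
"consumerconsumer" contains "sumercon"? Yes
Is rotation = Yes


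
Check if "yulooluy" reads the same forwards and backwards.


Word: "yulooluy"
Reversed: "yulooluy"
Forward == Backward? yulooluy == yulooluy
Palindrome = Yes


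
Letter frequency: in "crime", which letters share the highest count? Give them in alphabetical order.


Word: "crime"
Letter counts:
  'c': 1
  'e': 1
  'i': 1
  'm': 1
  'r': 1
Maximum count = 1
Most frequent = 'c', 'e', 'i', 'm', 'r' (1 time each)


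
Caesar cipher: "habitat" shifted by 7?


Word: "habitat"
Shift: 7
Each letter → (letter + shift) mod 26:
  'h' (7) + 7 = 14 → 'o'
  'a' (0) + 7 = 7 → 'h'
  'b' (1) + 7 = 8 → 'i'
  'i' (8) + 7 = 15 → 'p'
  't' (19) + 7 = 0 → 'a'
  'a' (0) + 7 = 7 → 'h'
  't' (19) + 7 = 0 → 'a'
Result = "ohipaha"


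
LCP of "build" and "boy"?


Word 1: "build"
Word 2: "boy"
Comparing from start:
  Pos 0: 'b' == 'b'
  Pos 1: 'u' != 'o' (stop)
LCP = "b" (length 1)


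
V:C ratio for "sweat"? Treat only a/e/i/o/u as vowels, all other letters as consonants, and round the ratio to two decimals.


Word: "sweat"
Vowels (a,e,i,o,u): 2
Consonants: 3
Ratio = 2/3
= 0.67


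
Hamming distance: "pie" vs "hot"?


Comparing character by character (same length = 3):
  Pos 0: 'p' vs 'h' !=
  Pos 1: 'i' vs 'o' !=
  Pos 2: 'e' vs 't' !=
Hamming distance = 3


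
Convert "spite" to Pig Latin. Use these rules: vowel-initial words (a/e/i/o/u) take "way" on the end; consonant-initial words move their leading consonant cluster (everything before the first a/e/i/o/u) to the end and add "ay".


Word: "spite"
Starts with consonant(s) → move to end, add 'ay'
Consonant cluster: "sp"
Pig Latin = "itespay"


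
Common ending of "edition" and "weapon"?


Word 1: "edition"
Word 2: "weapon"
Comparing from end:
  Pos -1: 'n' == 'n'
  Pos -2: 'o' == 'o'
  Pos -3: 'i' != 'p' (stop)
LCS = "on" (length 2)


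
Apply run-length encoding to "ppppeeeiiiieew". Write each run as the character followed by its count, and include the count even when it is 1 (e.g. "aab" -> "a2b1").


String: "ppppeeeiiiieew"
Scanning for consecutive runs:
  'p' x 4
  'e' x 3
  'i' x 4
  'e' x 2
  'w' x 1
RLE = "p4e3i4e2w1"


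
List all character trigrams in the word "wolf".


Word: "wolf" (length 4)
Number of trigrams = 4 - 3 + 1 = 2
  Position 0: "wol"
  Position 1: "olf"
Trigrams = "wol", "olf"


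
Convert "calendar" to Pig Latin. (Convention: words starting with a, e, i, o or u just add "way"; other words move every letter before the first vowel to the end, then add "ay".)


Word: "calendar"
Starts with consonant(s) → move to end, add 'ay'
Consonant cluster: "c"
Pig Latin = "alendarcay"


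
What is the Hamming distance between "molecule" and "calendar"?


Comparing character by character (same length = 8):
  Pos 0: 'm' vs 'c' !=
  Pos 1: 'o' vs 'a' !=
  Pos 2: 'l' vs 'l' =
  Pos 3: 'e' vs 'e' =
  Pos 4: 'c' vs 'n' !=
  Pos 5: 'u' vs 'd' !=
  Pos 6: 'l' vs 'a' !=
  Pos 7: 'e' vs 'r' !=
Hamming distance = 6


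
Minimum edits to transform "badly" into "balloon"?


Word 1: "badly" (length 5)
Word 2: "balloon" (length 7)
One optimal edit sequence (insert/delete/substitute each cost 1):
  1. keep 'b'
  2. keep 'a'
  3. substitute 'd' -> 'l'  (+1)
  4. keep 'l'
  5. insert 'o'  (+1)
  6. insert 'o'  (+1)
  7. substitute 'y' -> 'n'  (+1)
Total edit operations: 4
Edit distance = 4


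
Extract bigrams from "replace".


Word: "replace" (length 7)
Number of bigrams = 7 - 2 + 1 = 6
  Position 0: "re"
  Position 1: "ep"
  Position 2: "pl"
  Position 3: "la"
  Position 4: "ac"
  Position 5: "ce"
Bigrams = "re", "ep", "pl", "la", "ac", "ce"


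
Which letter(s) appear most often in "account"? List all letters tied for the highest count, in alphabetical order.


Word: "account"
Letter counts:
  'a': 1
  'c': 2
  'n': 1
  'o': 1
  't': 1
  'u': 1
Maximum count = 2
Most frequent = 'c' (2 times each)


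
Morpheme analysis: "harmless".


Word: "harmless"
Morphemes: harm | -less
Each morpheme carries meaning
= 2 morphemes


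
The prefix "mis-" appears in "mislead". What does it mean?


Prefix: mis-
Example: mislead = mis- + lead
Meaning = wrongly


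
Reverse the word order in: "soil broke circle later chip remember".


Original: "soil broke circle later chip remember"
Words (1..n): soil | broke | circle | later | chip | remember
Reversed (n..1): remember | chip | later | circle | broke | soil
Result = "remember chip later circle broke soil"


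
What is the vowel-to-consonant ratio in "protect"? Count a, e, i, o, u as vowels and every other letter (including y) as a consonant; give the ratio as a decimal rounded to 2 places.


Word: "protect"
Vowels (a,e,i,o,u): 2
Consonants: 5
Ratio = 2/5
= 0.40


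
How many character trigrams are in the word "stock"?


Word: "stock" (length 5)
Number of 3-grams = length - 3 + 1 = 5 - 3 + 1
= 3


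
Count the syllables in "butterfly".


Word: "butterfly"
Syllable breakdown: but / ter / fly
Counting: 3 parts
= 3 syllables


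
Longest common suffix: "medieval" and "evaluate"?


Word 1: "medieval"
Word 2: "evaluate"
Comparing from end:
  Pos -1: 'l' != 'e' (stop)
LCS = "" (length 0)


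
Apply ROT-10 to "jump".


Word: "jump"
Shift: 10
Each letter → (letter + shift) mod 26:
  'j' (9) + 10 = 19 → 't'
  'u' (20) + 10 = 4 → 'e'
  'm' (12) + 10 = 22 → 'w'
  'p' (15) + 10 = 25 → 'z'
Result = "tewz"


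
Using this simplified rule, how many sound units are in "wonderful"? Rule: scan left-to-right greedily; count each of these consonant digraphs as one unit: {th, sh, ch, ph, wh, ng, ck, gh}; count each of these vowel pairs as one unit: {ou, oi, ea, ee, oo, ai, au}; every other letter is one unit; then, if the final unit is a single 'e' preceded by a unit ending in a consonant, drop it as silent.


Word: "wonderful" (9 letters)
Left-to-right scan:
  1. 'w' (letter)
  2. 'o' (letter)
  3. 'n' (letter)
  4. 'd' (letter)
  5. 'e' (letter)
  6. 'r' (letter)
  7. 'f' (letter)
  8. 'u' (letter)
  9. 'l' (letter)
Units from scan: 9
Sound units = 9 units


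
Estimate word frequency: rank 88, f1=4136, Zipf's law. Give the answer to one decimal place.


Zipf's law: f(r) = f(1) / r
f(1) = 4136
f(88) = 4136 / 88
= 47.0 occurrences


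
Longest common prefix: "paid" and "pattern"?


Word 1: "paid"
Word 2: "pattern"
Comparing from start:
  Pos 0: 'p' == 'p'
  Pos 1: 'a' == 'a'
  Pos 2: 'i' != 't' (stop)
LCP = "pa" (length 2)


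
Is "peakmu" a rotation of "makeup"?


Word: "makeup", Candidate: "peakmu"
Method: check if candidate is substring of word+word
"makeupmakeup" contains "peakmu"? No
Is rotation = No


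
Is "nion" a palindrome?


Word: "nion"
Reversed: "noin"
Forward == Backward? nion != noin
Palindrome = No


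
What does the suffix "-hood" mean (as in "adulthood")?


Suffix: -hood
Example: adulthood (adult + -hood)
Meaning = state / condition


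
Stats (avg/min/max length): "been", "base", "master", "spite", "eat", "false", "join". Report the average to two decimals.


Lengths: "been"=4, "base"=4, "master"=6, "spite"=5, "eat"=3, "false"=5, "join"=4
Sum = 31, Count = 7
Average = 31/7 = 4.43
= avg=4.43, min=3, max=6


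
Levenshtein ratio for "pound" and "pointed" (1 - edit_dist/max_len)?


Word 1: "pound" (length 5)
Word 2: "pointed" (length 7)
One optimal edit sequence:
  1. keep 'p'
  2. keep 'o'
  3. substitute 'u' -> 'i'  (+1)
  4. keep 'n'
  5. insert 't'  (+1)
  6. insert 'e'  (+1)
  7. keep 'd'
Edit distance = 3
Max length = max(5, 7) = 7
Similarity = 1 - 3/7
= 0.5714


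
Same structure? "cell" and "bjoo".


Pattern of "cell": [0, 1, 2, 2]
Pattern of "bjoo": [0, 1, 2, 2]
Patterns match
Same pattern = Yes


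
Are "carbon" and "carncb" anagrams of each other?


Word 1: "carbon" → sorted: abcnor
Word 2: "carncb" → sorted: abccnr
Same letters? abcnor != abccnr
Anagram = No


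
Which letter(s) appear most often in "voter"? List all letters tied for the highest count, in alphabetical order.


Word: "voter"
Letter counts:
  'e': 1
  'o': 1
  'r': 1
  't': 1
  'v': 1
Maximum count = 1
Most frequent = 'e', 'o', 'r', 't', 'v' (1 time each)


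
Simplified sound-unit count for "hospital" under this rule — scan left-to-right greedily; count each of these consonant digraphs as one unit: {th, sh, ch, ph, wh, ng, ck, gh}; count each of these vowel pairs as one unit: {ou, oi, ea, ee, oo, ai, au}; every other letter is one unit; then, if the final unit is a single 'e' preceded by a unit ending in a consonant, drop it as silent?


Word: "hospital" (8 letters)
Left-to-right scan:
  [1] 'h' (letter)
  [2] 'o' (letter)
  [3] 's' (letter)
  [4] 'p' (letter)
  [5] 'i' (letter)
  [6] 't' (letter)
  [7] 'a' (letter)
  [8] 'l' (letter)
Units from scan: 8
Sound units = 8 units


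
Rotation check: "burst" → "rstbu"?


Word: "burst", Candidate: "rstbu"
Method: check if candidate is substring of word+word
"burstburst" contains "rstbu"? Yes
Is rotation = Yes


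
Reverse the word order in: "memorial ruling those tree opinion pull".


Original: "memorial ruling those tree opinion pull"
Words (1..n): memorial | ruling | those | tree | opinion | pull
Reversed (n..1): pull | opinion | tree | those | ruling | memorial
Result = "pull opinion tree those ruling memorial"


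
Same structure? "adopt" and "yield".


Pattern of "adopt": [0, 1, 2, 3, 4]
Pattern of "yield": [0, 1, 2, 3, 4]
Patterns match
Same pattern = Yes


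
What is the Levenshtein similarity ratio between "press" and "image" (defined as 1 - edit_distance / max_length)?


Word 1: "press" (length 5)
Word 2: "image" (length 5)
One optimal edit sequence:
  1. substitute 'p' -> 'i'  (+1)
  2. substitute 'r' -> 'm'  (+1)
  3. substitute 'e' -> 'a'  (+1)
  4. substitute 's' -> 'g'  (+1)
  5. substitute 's' -> 'e'  (+1)
Edit distance = 5
Max length = max(5, 5) = 5
Similarity = 1 - 5/5
= 0.0000


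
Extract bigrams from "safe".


Word: "safe" (length 4)
Number of bigrams = 4 - 2 + 1 = 3
  Position 0: "sa"
  Position 1: "af"
  Position 2: "fe"
Bigrams = "sa", "af", "fe"


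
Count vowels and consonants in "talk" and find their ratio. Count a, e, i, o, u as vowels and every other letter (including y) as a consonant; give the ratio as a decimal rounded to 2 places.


Word: "talk"
Vowels (a,e,i,o,u): 1
Consonants: 3
Ratio = 1/3
= 0.33


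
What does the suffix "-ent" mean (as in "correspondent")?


Suffix: -ent
As in: correspondent -> correspond + -ent
Meaning = one who / that which


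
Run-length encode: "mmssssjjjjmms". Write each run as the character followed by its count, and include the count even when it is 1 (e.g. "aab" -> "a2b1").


String: "mmssssjjjjmms"
Scanning for consecutive runs:
  'm' x 2
  's' x 4
  'j' x 4
  'm' x 2
  's' x 1
RLE = "m2s4j4m2s1"


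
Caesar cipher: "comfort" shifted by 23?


Word: "comfort"
Shift: 23
Each letter → (letter + shift) mod 26:
  'c' (2) + 23 = 25 → 'z'
  'o' (14) + 23 = 11 → 'l'
  'm' (12) + 23 = 9 → 'j'
  'f' (5) + 23 = 2 → 'c'
  'o' (14) + 23 = 11 → 'l'
  'r' (17) + 23 = 14 → 'o'
  't' (19) + 23 = 16 → 'q'
Result = "zljcloq"


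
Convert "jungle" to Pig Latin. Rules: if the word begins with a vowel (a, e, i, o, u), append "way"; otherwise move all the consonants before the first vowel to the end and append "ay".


Word: "jungle"
Starts with consonant(s) → move to end, add 'ay'
Consonant cluster: "j"
Pig Latin = "unglejay"


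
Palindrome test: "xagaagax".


Word: "xagaagax"
Reversed: "xagaagax"
Forward == Backward? xagaagax == xagaagax
Palindrome = Yes


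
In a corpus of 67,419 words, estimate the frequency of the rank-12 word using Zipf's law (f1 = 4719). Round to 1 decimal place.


Zipf's law: f(r) = f(1) / r
f(1) = 4719
f(12) = 4719 / 12
= 393.3 occurrences


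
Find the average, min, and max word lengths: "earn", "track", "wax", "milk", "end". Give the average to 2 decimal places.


Lengths: "earn"=4, "track"=5, "wax"=3, "milk"=4, "end"=3
Sum = 19, Count = 5
Average = 19/5 = 3.80
= avg=3.80, min=3, max=5


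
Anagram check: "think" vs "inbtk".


Word 1: "think" → sorted: hiknt
Word 2: "inbtk" → sorted: biknt
Same letters? hiknt != biknt
Anagram = No


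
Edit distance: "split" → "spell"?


Word 1: "split" (length 5)
Word 2: "spell" (length 5)
One optimal edit sequence (insert/delete/substitute each cost 1):
  1. keep 's'
  2. keep 'p'
  3. substitute 'l' -> 'e'  (+1)
  4. substitute 'i' -> 'l'  (+1)
  5. substitute 't' -> 'l'  (+1)
Total edit operations: 3
Edit distance = 3


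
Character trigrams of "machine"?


Word: "machine" (length 7)
Number of trigrams = 7 - 3 + 1 = 5
  Position 0: "mac"
  Position 1: "ach"
  Position 2: "chi"
  Position 3: "hin"
  Position 4: "ine"
Trigrams = "mac", "ach", "chi", "hin", "ine"


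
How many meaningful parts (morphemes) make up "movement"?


Word: "movement"
Morphemes: move | -ment
Each morpheme carries meaning
= 2 morphemes


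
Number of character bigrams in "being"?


Word: "being" (length 5)
Number of 2-grams = length - 2 + 1 = 5 - 2 + 1
= 4


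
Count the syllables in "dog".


Word: "dog"
Syllable breakdown: dog
Counting: 1 part
= 1 syllable


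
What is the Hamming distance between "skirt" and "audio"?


Comparing character by character (same length = 5):
  Pos 0: 's' vs 'a' !=
  Pos 1: 'k' vs 'u' !=
  Pos 2: 'i' vs 'd' !=
  Pos 3: 'r' vs 'i' !=
  Pos 4: 't' vs 'o' !=
Hamming distance = 5


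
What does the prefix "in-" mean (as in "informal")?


Prefix: in-
As in: informal -> in- + formal
Meaning = not / into


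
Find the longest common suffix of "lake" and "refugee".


Word 1: "lake"
Word 2: "refugee"
Comparing from end:
  Pos -1: 'e' == 'e'
  Pos -2: 'k' != 'e' (stop)
LCS = "e" (length 1)
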